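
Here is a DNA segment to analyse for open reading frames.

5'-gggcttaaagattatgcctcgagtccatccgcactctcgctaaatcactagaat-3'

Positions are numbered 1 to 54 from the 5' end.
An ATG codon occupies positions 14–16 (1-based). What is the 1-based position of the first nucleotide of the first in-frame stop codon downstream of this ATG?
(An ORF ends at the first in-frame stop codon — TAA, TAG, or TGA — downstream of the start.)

41

Codons from position 14: ATG (14–16), CCT (17–19), CGA (20–22), GTC (23–25), CAT (26–28), CCG (29–31), CAC (32–34), TCT (35–37), CGC (38–40), TAA (41–43).
TAA is a stop codon; it begins at position 41.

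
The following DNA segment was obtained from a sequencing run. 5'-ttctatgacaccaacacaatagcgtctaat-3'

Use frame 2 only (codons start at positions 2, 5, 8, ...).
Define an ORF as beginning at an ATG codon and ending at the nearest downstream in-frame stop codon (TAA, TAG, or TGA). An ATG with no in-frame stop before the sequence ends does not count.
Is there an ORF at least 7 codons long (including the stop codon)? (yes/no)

Frame 2: TCT ATG ACA CCA ACA CAA TAG CGT CTA — ATG at 5, stop TAG at 20 → 18 nt.
Largest ORF found is 6 codons < 7, so no.

no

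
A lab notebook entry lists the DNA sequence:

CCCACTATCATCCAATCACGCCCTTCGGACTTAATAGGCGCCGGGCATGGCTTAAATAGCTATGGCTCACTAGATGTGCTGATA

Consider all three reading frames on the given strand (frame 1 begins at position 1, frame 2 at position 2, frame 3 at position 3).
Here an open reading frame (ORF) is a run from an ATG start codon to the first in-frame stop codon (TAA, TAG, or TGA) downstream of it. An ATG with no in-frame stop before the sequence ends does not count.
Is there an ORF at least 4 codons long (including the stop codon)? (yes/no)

Frame 1: CCC ACT ATC ATC CAA TCA CGC CCT TCG GAC TTA ATA GGC GCC GGG CAT GGC TTA AAT AGC TAT GGC TCA CTA GAT GTG CTG ATA — no ATG→stop ORF.
Frame 2: CCA CTA TCA TCC AAT CAC GCC CTT CGG ACT TAA TAG GCG CCG GGC ATG GCT TAA ATA GCT ATG GCT CAC TAG ATG TGC TGA — ATG at 47, stop TAA at 53 → 9 nt; ATG at 62, stop TAG at 71 → 12 nt; ATG at 74, stop TGA at 80 → 9 nt.
Frame 3: CAC TAT CAT CCA ATC ACG CCC TTC GGA CTT AAT AGG CGC CGG GCA TGG CTT AAA TAG CTA TGG CTC ACT AGA TGT GCT GAT — no ATG→stop ORF.
Frame 2 has an ORF of 4 codons (positions 62–73) ≥ 4, so yes.

yes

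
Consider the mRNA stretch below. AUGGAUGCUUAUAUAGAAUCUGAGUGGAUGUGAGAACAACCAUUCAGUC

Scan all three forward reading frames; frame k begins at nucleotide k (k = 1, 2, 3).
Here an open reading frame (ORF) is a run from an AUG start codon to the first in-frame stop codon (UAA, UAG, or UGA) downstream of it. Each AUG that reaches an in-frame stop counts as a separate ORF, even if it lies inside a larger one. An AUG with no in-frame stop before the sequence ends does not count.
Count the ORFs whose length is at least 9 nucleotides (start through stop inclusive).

2

Frame 1: AUG GAU GCU UAU AUA GAA UCU GAG UGG AUG UGA GAA CAA CCA UUC AGU — AUG at 1, stop UGA at 31 → 33 nt; AUG at 28, stop UGA at 31 → 6 nt.
Frame 2: UGG AUG CUU AUA UAG AAU CUG AGU GGA UGU GAG AAC AAC CAU UCA GUC — AUG at 5, stop UAG at 14 → 12 nt.
Frame 3: GGA UGC UUA UAU AGA AUC UGA GUG GAU GUG AGA ACA ACC AUU CAG — no AUG→stop ORF.
ORFs ≥ 9 nucleotides: frame 1 1–33 (33 nucleotides), frame 2 5–16 (12 nucleotides). Count = 2.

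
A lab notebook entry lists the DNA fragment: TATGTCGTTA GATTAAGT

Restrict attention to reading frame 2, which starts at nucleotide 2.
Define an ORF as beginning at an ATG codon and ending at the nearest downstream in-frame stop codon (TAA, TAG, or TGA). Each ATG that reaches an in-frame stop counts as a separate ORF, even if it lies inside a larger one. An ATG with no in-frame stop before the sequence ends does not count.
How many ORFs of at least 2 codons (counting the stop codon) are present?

Frame 2: ATG TCG TTA GAT TAA — ATG at 2, stop TAA at 14 → 15 nt.
ORFs ≥ 2 codons: frame 2 2–16 (5 codons). Count = 1.

1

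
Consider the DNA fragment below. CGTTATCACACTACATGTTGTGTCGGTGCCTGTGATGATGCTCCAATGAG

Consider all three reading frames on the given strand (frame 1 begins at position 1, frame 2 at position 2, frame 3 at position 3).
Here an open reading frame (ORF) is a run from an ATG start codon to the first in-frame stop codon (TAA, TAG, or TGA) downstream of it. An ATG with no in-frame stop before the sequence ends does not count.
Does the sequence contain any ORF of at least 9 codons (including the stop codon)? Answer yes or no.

no

Frame 1: CGT TAT CAC ACT ACA TGT TGT GTC GGT GCC TGT GAT GAT GCT CCA ATG — no ATG→stop ORF.
Frame 2: GTT ATC ACA CTA CAT GTT GTG TCG GTG CCT GTG ATG ATG CTC CAA TGA — ATG at 35, stop TGA at 47 → 15 nt; ATG at 38, stop TGA at 47 → 12 nt.
Frame 3: TTA TCA CAC TAC ATG TTG TGT CGG TGC CTG TGA TGA TGC TCC AAT GAG — ATG at 15, stop TGA at 33 → 21 nt.
Largest ORF found is 7 codons < 9, so no.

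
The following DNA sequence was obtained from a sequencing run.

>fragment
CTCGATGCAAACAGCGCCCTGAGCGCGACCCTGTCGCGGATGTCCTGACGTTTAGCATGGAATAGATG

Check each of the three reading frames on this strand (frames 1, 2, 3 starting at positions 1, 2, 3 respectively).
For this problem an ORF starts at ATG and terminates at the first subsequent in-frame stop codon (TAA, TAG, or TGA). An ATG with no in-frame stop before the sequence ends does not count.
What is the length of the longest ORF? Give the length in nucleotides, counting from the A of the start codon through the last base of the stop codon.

18

Frame 1: CTC GAT GCA AAC AGC GCC CTG AGC GCG ACC CTG TCG CGG ATG TCC TGA CGT TTA GCA TGG AAT AGA — ATG at 40, stop TGA at 46 → 9 nt.
Frame 2: TCG ATG CAA ACA GCG CCC TGA GCG CGA CCC TGT CGC GGA TGT CCT GAC GTT TAG CAT GGA ATA GAT — ATG at 5, stop TGA at 20 → 18 nt.
Frame 3: CGA TGC AAA CAG CGC CCT GAG CGC GAC CCT GTC GCG GAT GTC CTG ACG TTT AGC ATG GAA TAG ATG — ATG at 57, stop TAG at 63 → 9 nt.
Longest: frame 2, positions 5–22, 18 nt = 6 codons = 5 aa. → 18 nucleotides.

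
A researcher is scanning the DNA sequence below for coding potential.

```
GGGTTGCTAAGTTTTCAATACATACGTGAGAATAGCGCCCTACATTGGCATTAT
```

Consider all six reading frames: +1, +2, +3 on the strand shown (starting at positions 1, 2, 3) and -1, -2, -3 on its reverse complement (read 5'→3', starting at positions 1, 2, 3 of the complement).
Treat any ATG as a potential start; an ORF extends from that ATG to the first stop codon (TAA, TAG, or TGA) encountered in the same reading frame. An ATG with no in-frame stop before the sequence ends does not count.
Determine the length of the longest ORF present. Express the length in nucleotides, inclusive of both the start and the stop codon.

12

Reverse complement (5'→3'): ATAATGCCAATGTAGGGCGCTATTCTCACGTATGTATTGAAAACTTAGCAACCC
Frame +1: GGG TTG CTA AGT TTT CAA TAC ATA CGT GAG AAT AGC GCC CTA CAT TGG CAT TAT — no ATG→stop ORF.
Frame +2: GGT TGC TAA GTT TTC AAT ACA TAC GTG AGA ATA GCG CCC TAC ATT GGC ATT — no ATG→stop ORF.
Frame +3: GTT GCT AAG TTT TCA ATA CAT ACG TGA GAA TAG CGC CCT ACA TTG GCA TTA — no ATG→stop ORF.
Frame -1: ATA ATG CCA ATG TAG GGC GCT ATT CTC ACG TAT GTA TTG AAA ACT TAG CAA CCC — ATG at 4, stop TAG at 13 → 12 nt; ATG at 10, stop TAG at 13 → 6 nt.
Frame -2: TAA TGC CAA TGT AGG GCG CTA TTC TCA CGT ATG TAT TGA AAA CTT AGC AAC — ATG at 32, stop TGA at 38 → 9 nt.
Frame -3: AAT GCC AAT GTA GGG CGC TAT TCT CAC GTA TGT ATT GAA AAC TTA GCA ACC — no ATG→stop ORF.
Longest: frame -1, positions 4–15, 12 nt = 4 codons = 3 aa. → 12 nucleotides.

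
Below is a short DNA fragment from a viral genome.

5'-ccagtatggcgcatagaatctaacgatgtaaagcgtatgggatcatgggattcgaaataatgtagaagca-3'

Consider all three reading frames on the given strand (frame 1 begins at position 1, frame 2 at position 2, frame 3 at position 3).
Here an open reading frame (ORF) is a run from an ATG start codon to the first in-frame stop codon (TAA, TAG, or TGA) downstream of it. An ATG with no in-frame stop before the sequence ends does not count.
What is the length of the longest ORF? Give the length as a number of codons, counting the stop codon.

8

Frame 1: CCA GTA TGG CGC ATA GAA TCT AAC GAT GTA AAG CGT ATG GGA TCA TGG GAT TCG AAA TAA TGT AGA AGC — ATG at 37, stop TAA at 58 → 24 nt.
Frame 2: CAG TAT GGC GCA TAG AAT CTA ACG ATG TAA AGC GTA TGG GAT CAT GGG ATT CGA AAT AAT GTA GAA GCA — ATG at 26, stop TAA at 29 → 6 nt.
Frame 3: AGT ATG GCG CAT AGA ATC TAA CGA TGT AAA GCG TAT GGG ATC ATG GGA TTC GAA ATA ATG TAG AAG — ATG at 6, stop TAA at 21 → 18 nt; ATG at 45, stop TAG at 63 → 21 nt; ATG at 60, stop TAG at 63 → 6 nt.
Longest: frame 1, positions 37–60, 24 nt = 8 codons = 7 aa. → 8 codons.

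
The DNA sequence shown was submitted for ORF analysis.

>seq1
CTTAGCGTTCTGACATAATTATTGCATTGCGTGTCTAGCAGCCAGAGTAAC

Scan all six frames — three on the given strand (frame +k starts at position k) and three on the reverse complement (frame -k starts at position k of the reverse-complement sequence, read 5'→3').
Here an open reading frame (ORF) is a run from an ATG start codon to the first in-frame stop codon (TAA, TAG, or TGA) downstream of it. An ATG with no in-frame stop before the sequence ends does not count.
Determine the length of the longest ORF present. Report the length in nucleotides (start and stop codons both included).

15

Reverse complement (5'→3'): GTTACTCTGGCTGCTAGACACGCAATGCAATAATTATGTCAGAACGCTAAG
Frame +1: CTT AGC GTT CTG ACA TAA TTA TTG CAT TGC GTG TCT AGC AGC CAG AGT AAC — no ATG→stop ORF.
Frame +2: TTA GCG TTC TGA CAT AAT TAT TGC ATT GCG TGT CTA GCA GCC AGA GTA — no ATG→stop ORF.
Frame +3: TAG CGT TCT GAC ATA ATT ATT GCA TTG CGT GTC TAG CAG CCA GAG TAA — no ATG→stop ORF.
Frame -1: GTT ACT CTG GCT GCT AGA CAC GCA ATG CAA TAA TTA TGT CAG AAC GCT AAG — ATG at 25, stop TAA at 31 → 9 nt.
Frame -2: TTA CTC TGG CTG CTA GAC ACG CAA TGC AAT AAT TAT GTC AGA ACG CTA — no ATG→stop ORF.
Frame -3: TAC TCT GGC TGC TAG ACA CGC AAT GCA ATA ATT ATG TCA GAA CGC TAA — ATG at 36, stop TAA at 48 → 15 nt.
Longest: frame -3, positions 36–50, 15 nt = 5 codons = 4 aa. → 15 nucleotides.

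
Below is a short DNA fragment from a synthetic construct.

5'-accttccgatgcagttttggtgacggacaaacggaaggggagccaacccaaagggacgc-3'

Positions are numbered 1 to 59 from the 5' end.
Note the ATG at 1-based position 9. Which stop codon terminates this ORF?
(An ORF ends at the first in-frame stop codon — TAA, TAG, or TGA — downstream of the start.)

TGA

Codons from position 9: ATG (9–11), CAG (12–14), TTT (15–17), TGG (18–20), TGA (21–23).
The first in-frame stop codon is TGA.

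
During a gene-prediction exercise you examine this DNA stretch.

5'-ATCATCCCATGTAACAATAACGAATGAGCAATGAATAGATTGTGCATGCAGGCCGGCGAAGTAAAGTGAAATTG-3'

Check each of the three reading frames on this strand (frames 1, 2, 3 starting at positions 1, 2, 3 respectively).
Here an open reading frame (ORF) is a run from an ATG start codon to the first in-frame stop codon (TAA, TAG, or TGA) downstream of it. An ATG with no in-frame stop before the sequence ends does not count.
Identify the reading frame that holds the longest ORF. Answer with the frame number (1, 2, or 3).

1

Frame 1: ATC ATC CCA TGT AAC AAT AAC GAA TGA GCA ATG AAT AGA TTG TGC ATG CAG GCC GGC GAA GTA AAG TGA AAT — ATG at 31, stop TGA at 67 → 39 nt; ATG at 46, stop TGA at 67 → 24 nt.
Frame 2: TCA TCC CAT GTA ACA ATA ACG AAT GAG CAA TGA ATA GAT TGT GCA TGC AGG CCG GCG AAG TAA AGT GAA ATT — no ATG→stop ORF.
Frame 3: CAT CCC ATG TAA CAA TAA CGA ATG AGC AAT GAA TAG ATT GTG CAT GCA GGC CGG CGA AGT AAA GTG AAA TTG — ATG at 9, stop TAA at 12 → 6 nt; ATG at 24, stop TAG at 36 → 15 nt.
Longest ORF is 39 nt in frame 1 (positions 31–69).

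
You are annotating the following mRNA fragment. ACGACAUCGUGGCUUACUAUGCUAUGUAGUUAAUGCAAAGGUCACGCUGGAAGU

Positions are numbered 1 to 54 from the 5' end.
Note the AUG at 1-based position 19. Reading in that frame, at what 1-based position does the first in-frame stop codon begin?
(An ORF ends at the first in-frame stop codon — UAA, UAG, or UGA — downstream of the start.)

31

Codons from position 19: AUG (19–21), CUA (22–24), UGU (25–27), AGU (28–30), UAA (31–33).
UAA is a stop codon; it begins at position 31.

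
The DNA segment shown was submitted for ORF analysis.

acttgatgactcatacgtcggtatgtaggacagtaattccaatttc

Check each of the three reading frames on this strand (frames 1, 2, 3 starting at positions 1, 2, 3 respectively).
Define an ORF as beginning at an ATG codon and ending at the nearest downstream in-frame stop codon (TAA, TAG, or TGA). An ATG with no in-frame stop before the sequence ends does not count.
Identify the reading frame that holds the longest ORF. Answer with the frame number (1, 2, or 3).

2

Frame 1: ACT TGA TGA CTC ATA CGT CGG TAT GTA GGA CAG TAA TTC CAA TTT — no ATG→stop ORF.
Frame 2: CTT GAT GAC TCA TAC GTC GGT ATG TAG GAC AGT AAT TCC AAT TTC — ATG at 23, stop TAG at 26 → 6 nt.
Frame 3: TTG ATG ACT CAT ACG TCG GTA TGT AGG ACA GTA ATT CCA ATT — no ATG→stop ORF.
Longest ORF is 6 nt in frame 2 (positions 23–28).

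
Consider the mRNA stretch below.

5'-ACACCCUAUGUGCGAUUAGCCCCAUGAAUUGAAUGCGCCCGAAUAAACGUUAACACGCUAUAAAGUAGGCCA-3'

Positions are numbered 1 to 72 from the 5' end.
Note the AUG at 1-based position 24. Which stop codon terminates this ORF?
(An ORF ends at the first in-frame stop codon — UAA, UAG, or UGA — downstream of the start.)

UGA

Codons from position 24: AUG (24–26), AAU (27–29), UGA (30–32).
The first in-frame stop codon is UGA.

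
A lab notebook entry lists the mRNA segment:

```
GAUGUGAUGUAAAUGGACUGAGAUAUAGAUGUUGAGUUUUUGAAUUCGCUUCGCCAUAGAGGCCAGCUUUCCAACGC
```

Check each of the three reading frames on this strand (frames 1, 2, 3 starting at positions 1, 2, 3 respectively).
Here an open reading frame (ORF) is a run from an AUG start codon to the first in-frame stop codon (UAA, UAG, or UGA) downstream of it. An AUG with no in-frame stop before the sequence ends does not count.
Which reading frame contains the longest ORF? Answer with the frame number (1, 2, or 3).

2

Frame 1: GAU GUG AUG UAA AUG GAC UGA GAU AUA GAU GUU GAG UUU UUG AAU UCG CUU CGC CAU AGA GGC CAG CUU UCC AAC — AUG at 7, stop UAA at 10 → 6 nt; AUG at 13, stop UGA at 19 → 9 nt.
Frame 2: AUG UGA UGU AAA UGG ACU GAG AUA UAG AUG UUG AGU UUU UGA AUU CGC UUC GCC AUA GAG GCC AGC UUU CCA ACG — AUG at 2, stop UGA at 5 → 6 nt; AUG at 29, stop UGA at 41 → 15 nt.
Frame 3: UGU GAU GUA AAU GGA CUG AGA UAU AGA UGU UGA GUU UUU GAA UUC GCU UCG CCA UAG AGG CCA GCU UUC CAA CGC — no AUG→stop ORF.
Longest ORF is 15 nt in frame 2 (positions 29–43).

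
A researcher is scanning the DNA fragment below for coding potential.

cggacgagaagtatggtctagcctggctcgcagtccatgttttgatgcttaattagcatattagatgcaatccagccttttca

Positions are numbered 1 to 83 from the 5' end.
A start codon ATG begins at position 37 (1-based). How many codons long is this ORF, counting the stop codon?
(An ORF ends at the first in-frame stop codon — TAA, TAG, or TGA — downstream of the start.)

Codons from position 37: ATG (37–39), TTT (40–42), TGA (43–45).
TGA is the first in-frame stop; that's 3 codons including the stop.

3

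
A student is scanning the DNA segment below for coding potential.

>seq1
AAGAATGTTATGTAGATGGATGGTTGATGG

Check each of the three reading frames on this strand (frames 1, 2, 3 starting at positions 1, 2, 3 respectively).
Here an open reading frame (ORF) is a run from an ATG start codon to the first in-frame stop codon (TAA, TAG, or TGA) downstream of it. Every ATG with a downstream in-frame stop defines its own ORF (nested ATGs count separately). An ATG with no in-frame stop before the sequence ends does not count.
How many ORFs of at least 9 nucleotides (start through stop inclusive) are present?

Frame 1: AAG AAT GTT ATG TAG ATG GAT GGT TGA TGG — ATG at 10, stop TAG at 13 → 6 nt; ATG at 16, stop TGA at 25 → 12 nt.
Frame 2: AGA ATG TTA TGT AGA TGG ATG GTT GAT — no ATG→stop ORF.
Frame 3: GAA TGT TAT GTA GAT GGA TGG TTG ATG — no ATG→stop ORF.
ORFs ≥ 9 nucleotides: frame 1 16–27 (12 nucleotides). Count = 1.

1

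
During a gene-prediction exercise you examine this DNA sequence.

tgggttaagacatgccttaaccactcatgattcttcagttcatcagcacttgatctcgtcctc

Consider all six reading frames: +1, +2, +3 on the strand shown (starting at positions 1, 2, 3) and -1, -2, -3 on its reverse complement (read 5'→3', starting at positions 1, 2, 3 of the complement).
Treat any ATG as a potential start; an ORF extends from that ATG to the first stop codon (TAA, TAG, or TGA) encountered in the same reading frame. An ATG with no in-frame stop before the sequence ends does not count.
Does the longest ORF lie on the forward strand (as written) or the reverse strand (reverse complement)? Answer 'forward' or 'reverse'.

Reverse complement (5'→3'): GAGGACGAGATCAAGTGCTGATGAACTGAAGAATCATGAGTGGTTAAGGCATGTCTTAACCCA
Frame +1: TGG GTT AAG ACA TGC CTT AAC CAC TCA TGA TTC TTC AGT TCA TCA GCA CTT GAT CTC GTC CTC — no ATG→stop ORF.
Frame +2: GGG TTA AGA CAT GCC TTA ACC ACT CAT GAT TCT TCA GTT CAT CAG CAC TTG ATC TCG TCC — no ATG→stop ORF.
Frame +3: GGT TAA GAC ATG CCT TAA CCA CTC ATG ATT CTT CAG TTC ATC AGC ACT TGA TCT CGT CCT — ATG at 12, stop TAA at 18 → 9 nt; ATG at 27, stop TGA at 51 → 27 nt.
Frame -1: GAG GAC GAG ATC AAG TGC TGA TGA ACT GAA GAA TCA TGA GTG GTT AAG GCA TGT CTT AAC CCA — no ATG→stop ORF.
Frame -2: AGG ACG AGA TCA AGT GCT GAT GAA CTG AAG AAT CAT GAG TGG TTA AGG CAT GTC TTA ACC — no ATG→stop ORF.
Frame -3: GGA CGA GAT CAA GTG CTG ATG AAC TGA AGA ATC ATG AGT GGT TAA GGC ATG TCT TAA CCC — ATG at 21, stop TGA at 27 → 9 nt; ATG at 36, stop TAA at 45 → 12 nt; ATG at 51, stop TAA at 57 → 9 nt.
Forward-strand max 27 nt; reverse-strand max 12 nt. The forward strand has the longer ORF.

forward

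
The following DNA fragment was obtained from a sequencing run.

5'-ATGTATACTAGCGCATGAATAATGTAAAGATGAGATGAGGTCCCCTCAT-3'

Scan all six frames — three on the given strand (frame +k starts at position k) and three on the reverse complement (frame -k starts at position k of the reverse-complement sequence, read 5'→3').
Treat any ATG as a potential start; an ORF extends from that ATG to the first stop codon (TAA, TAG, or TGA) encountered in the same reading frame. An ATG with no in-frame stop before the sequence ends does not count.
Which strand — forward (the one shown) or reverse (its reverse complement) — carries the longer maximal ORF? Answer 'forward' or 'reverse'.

Reverse complement (5'→3'): ATGAGGGGACCTCATCTCATCTTTACATTATTCATGCGCTAGTATACAT
Frame +1: ATG TAT ACT AGC GCA TGA ATA ATG TAA AGA TGA GAT GAG GTC CCC TCA — ATG at 1, stop TGA at 16 → 18 nt; ATG at 22, stop TAA at 25 → 6 nt.
Frame +2: TGT ATA CTA GCG CAT GAA TAA TGT AAA GAT GAG ATG AGG TCC CCT CAT — no ATG→stop ORF.
Frame +3: GTA TAC TAG CGC ATG AAT AAT GTA AAG ATG AGA TGA GGT CCC CTC — ATG at 15, stop TGA at 36 → 24 nt; ATG at 30, stop TGA at 36 → 9 nt.
Frame -1: ATG AGG GGA CCT CAT CTC ATC TTT ACA TTA TTC ATG CGC TAG TAT ACA — ATG at 1, stop TAG at 40 → 42 nt; ATG at 34, stop TAG at 40 → 9 nt.
Frame -2: TGA GGG GAC CTC ATC TCA TCT TTA CAT TAT TCA TGC GCT AGT ATA CAT — no ATG→stop ORF.
Frame -3: GAG GGG ACC TCA TCT CAT CTT TAC ATT ATT CAT GCG CTA GTA TAC — no ATG→stop ORF.
Forward-strand max 24 nt; reverse-strand max 42 nt. The reverse strand has the longer ORF.

reverse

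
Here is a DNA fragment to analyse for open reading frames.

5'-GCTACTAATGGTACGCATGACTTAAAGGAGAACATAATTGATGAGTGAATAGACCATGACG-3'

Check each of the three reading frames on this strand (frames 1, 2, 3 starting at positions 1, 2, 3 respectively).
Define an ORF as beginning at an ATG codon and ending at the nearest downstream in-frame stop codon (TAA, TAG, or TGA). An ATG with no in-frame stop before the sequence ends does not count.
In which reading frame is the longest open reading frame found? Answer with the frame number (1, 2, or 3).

Frame 1: GCT ACT AAT GGT ACG CAT GAC TTA AAG GAG AAC ATA ATT GAT GAG TGA ATA GAC CAT GAC — no ATG→stop ORF.
Frame 2: CTA CTA ATG GTA CGC ATG ACT TAA AGG AGA ACA TAA TTG ATG AGT GAA TAG ACC ATG ACG — ATG at 8, stop TAA at 23 → 18 nt; ATG at 17, stop TAA at 23 → 9 nt; ATG at 41, stop TAG at 50 → 12 nt.
Frame 3: TAC TAA TGG TAC GCA TGA CTT AAA GGA GAA CAT AAT TGA TGA GTG AAT AGA CCA TGA — no ATG→stop ORF.
Longest ORF is 18 nt in frame 2 (positions 8–25).

2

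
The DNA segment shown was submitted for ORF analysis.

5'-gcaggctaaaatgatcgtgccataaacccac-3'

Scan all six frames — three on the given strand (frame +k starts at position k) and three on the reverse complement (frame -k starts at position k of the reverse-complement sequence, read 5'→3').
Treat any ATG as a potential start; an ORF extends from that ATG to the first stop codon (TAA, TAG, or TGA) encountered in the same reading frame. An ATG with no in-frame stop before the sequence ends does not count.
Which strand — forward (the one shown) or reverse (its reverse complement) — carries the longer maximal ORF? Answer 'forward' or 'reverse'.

Reverse complement (5'→3'): GTGGGTTTATGGCACGATCATTTTAGCCTGC
Frame +1: GCA GGC TAA AAT GAT CGT GCC ATA AAC CCA — no ATG→stop ORF.
Frame +2: CAG GCT AAA ATG ATC GTG CCA TAA ACC CAC — ATG at 11, stop TAA at 23 → 15 nt.
Frame +3: AGG CTA AAA TGA TCG TGC CAT AAA CCC — no ATG→stop ORF.
Frame -1: GTG GGT TTA TGG CAC GAT CAT TTT AGC CTG — no ATG→stop ORF.
Frame -2: TGG GTT TAT GGC ACG ATC ATT TTA GCC TGC — no ATG→stop ORF.
Frame -3: GGG TTT ATG GCA CGA TCA TTT TAG CCT — ATG at 9, stop TAG at 24 → 18 nt.
Forward-strand max 15 nt; reverse-strand max 18 nt. The reverse strand has the longer ORF.

reverse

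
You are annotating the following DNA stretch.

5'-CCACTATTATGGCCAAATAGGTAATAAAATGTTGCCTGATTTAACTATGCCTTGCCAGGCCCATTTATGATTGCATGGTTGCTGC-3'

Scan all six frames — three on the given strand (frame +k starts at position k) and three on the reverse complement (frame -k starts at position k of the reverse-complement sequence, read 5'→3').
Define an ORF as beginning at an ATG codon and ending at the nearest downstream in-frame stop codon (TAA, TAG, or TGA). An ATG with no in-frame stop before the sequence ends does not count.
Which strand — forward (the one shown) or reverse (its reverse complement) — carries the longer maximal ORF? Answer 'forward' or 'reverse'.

Reverse complement (5'→3'): GCAGCAACCATGCAATCATAAATGGGCCTGGCAAGGCATAGTTAAATCAGGCAACATTTTATTACCTATTTGGCCATAATAGTGG
Frame +1: CCA CTA TTA TGG CCA AAT AGG TAA TAA AAT GTT GCC TGA TTT AAC TAT GCC TTG CCA GGC CCA TTT ATG ATT GCA TGG TTG CTG — no ATG→stop ORF.
Frame +2: CAC TAT TAT GGC CAA ATA GGT AAT AAA ATG TTG CCT GAT TTA ACT ATG CCT TGC CAG GCC CAT TTA TGA TTG CAT GGT TGC TGC — ATG at 29, stop TGA at 68 → 42 nt; ATG at 47, stop TGA at 68 → 24 nt.
Frame +3: ACT ATT ATG GCC AAA TAG GTA ATA AAA TGT TGC CTG ATT TAA CTA TGC CTT GCC AGG CCC ATT TAT GAT TGC ATG GTT GCT — ATG at 9, stop TAG at 18 → 12 nt.
Frame -1: GCA GCA ACC ATG CAA TCA TAA ATG GGC CTG GCA AGG CAT AGT TAA ATC AGG CAA CAT TTT ATT ACC TAT TTG GCC ATA ATA GTG — ATG at 10, stop TAA at 19 → 12 nt; ATG at 22, stop TAA at 43 → 24 nt.
Frame -2: CAG CAA CCA TGC AAT CAT AAA TGG GCC TGG CAA GGC ATA GTT AAA TCA GGC AAC ATT TTA TTA CCT ATT TGG CCA TAA TAG TGG — no ATG→stop ORF.
Frame -3: AGC AAC CAT GCA ATC ATA AAT GGG CCT GGC AAG GCA TAG TTA AAT CAG GCA ACA TTT TAT TAC CTA TTT GGC CAT AAT AGT — no ATG→stop ORF.
Forward-strand max 42 nt; reverse-strand max 24 nt. The forward strand has the longer ORF.

forward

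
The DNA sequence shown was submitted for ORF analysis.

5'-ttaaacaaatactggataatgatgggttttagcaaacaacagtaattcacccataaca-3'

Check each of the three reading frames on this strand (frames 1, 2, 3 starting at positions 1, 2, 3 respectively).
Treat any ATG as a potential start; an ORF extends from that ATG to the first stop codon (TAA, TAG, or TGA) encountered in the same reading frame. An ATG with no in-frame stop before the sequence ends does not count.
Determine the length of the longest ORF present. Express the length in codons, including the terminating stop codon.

9

Frame 1: TTA AAC AAA TAC TGG ATA ATG ATG GGT TTT AGC AAA CAA CAG TAA TTC ACC CAT AAC — ATG at 19, stop TAA at 43 → 27 nt; ATG at 22, stop TAA at 43 → 24 nt.
Frame 2: TAA ACA AAT ACT GGA TAA TGA TGG GTT TTA GCA AAC AAC AGT AAT TCA CCC ATA ACA — no ATG→stop ORF.
Frame 3: AAA CAA ATA CTG GAT AAT GAT GGG TTT TAG CAA ACA ACA GTA ATT CAC CCA TAA — no ATG→stop ORF.
Longest: frame 1, positions 19–45, 27 nt = 9 codons = 8 aa. → 9 codons.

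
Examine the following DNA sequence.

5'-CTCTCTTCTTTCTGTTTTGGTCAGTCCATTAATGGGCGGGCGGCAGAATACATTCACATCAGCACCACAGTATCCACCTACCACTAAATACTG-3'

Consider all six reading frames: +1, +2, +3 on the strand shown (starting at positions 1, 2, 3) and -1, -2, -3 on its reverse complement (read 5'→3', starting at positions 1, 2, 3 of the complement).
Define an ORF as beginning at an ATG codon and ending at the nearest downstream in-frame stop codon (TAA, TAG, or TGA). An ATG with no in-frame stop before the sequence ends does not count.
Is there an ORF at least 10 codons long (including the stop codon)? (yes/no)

Reverse complement (5'→3'): CAGTATTTAGTGGTAGGTGGATACTGTGGTGCTGATGTGAATGTATTCTGCCGCCCGCCCATTAATGGACTGACCAAAACAGAAAGAAGAGAG
Frame +1: CTC TCT TCT TTC TGT TTT GGT CAG TCC ATT AAT GGG CGG GCG GCA GAA TAC ATT CAC ATC AGC ACC ACA GTA TCC ACC TAC CAC TAA ATA CTG — no ATG→stop ORF.
Frame +2: TCT CTT CTT TCT GTT TTG GTC AGT CCA TTA ATG GGC GGG CGG CAG AAT ACA TTC ACA TCA GCA CCA CAG TAT CCA CCT ACC ACT AAA TAC — no ATG→stop ORF.
Frame +3: CTC TTC TTT CTG TTT TGG TCA GTC CAT TAA TGG GCG GGC GGC AGA ATA CAT TCA CAT CAG CAC CAC AGT ATC CAC CTA CCA CTA AAT ACT — no ATG→stop ORF.
Frame -1: CAG TAT TTA GTG GTA GGT GGA TAC TGT GGT GCT GAT GTG AAT GTA TTC TGC CGC CCG CCC ATT AAT GGA CTG ACC AAA ACA GAA AGA AGA GAG — no ATG→stop ORF.
Frame -2: AGT ATT TAG TGG TAG GTG GAT ACT GTG GTG CTG ATG TGA ATG TAT TCT GCC GCC CGC CCA TTA ATG GAC TGA CCA AAA CAG AAA GAA GAG — ATG at 35, stop TGA at 38 → 6 nt; ATG at 41, stop TGA at 71 → 33 nt; ATG at 65, stop TGA at 71 → 9 nt.
Frame -3: GTA TTT AGT GGT AGG TGG ATA CTG TGG TGC TGA TGT GAA TGT ATT CTG CCG CCC GCC CAT TAA TGG ACT GAC CAA AAC AGA AAG AAG AGA — no ATG→stop ORF.
Frame -2 has an ORF of 11 codons (positions 41–73) ≥ 10, so yes.

yes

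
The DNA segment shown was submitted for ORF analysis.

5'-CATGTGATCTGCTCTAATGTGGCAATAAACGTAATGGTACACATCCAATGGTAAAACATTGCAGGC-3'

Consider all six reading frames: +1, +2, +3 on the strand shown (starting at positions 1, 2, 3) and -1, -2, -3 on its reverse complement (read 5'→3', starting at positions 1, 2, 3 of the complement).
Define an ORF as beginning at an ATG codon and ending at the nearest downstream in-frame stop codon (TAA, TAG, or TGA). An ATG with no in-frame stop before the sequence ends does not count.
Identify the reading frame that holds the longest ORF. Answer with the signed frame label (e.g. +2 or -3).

+1

Reverse complement (5'→3'): GCCTGCAATGTTTTACCATTGGATGTGTACCATTACGTTTATTGCCACATTAGAGCAGATCACATG
Frame +1: CAT GTG ATC TGC TCT AAT GTG GCA ATA AAC GTA ATG GTA CAC ATC CAA TGG TAA AAC ATT GCA GGC — ATG at 34, stop TAA at 52 → 21 nt.
Frame +2: ATG TGA TCT GCT CTA ATG TGG CAA TAA ACG TAA TGG TAC ACA TCC AAT GGT AAA ACA TTG CAG — ATG at 2, stop TGA at 5 → 6 nt; ATG at 17, stop TAA at 26 → 12 nt.
Frame +3: TGT GAT CTG CTC TAA TGT GGC AAT AAA CGT AAT GGT ACA CAT CCA ATG GTA AAA CAT TGC AGG — no ATG→stop ORF.
Frame -1: GCC TGC AAT GTT TTA CCA TTG GAT GTG TAC CAT TAC GTT TAT TGC CAC ATT AGA GCA GAT CAC ATG — no ATG→stop ORF.
Frame -2: CCT GCA ATG TTT TAC CAT TGG ATG TGT ACC ATT ACG TTT ATT GCC ACA TTA GAG CAG ATC ACA — no ATG→stop ORF.
Frame -3: CTG CAA TGT TTT ACC ATT GGA TGT GTA CCA TTA CGT TTA TTG CCA CAT TAG AGC AGA TCA CAT — no ATG→stop ORF.
Longest ORF is 21 nt in frame +1 (positions 34–54).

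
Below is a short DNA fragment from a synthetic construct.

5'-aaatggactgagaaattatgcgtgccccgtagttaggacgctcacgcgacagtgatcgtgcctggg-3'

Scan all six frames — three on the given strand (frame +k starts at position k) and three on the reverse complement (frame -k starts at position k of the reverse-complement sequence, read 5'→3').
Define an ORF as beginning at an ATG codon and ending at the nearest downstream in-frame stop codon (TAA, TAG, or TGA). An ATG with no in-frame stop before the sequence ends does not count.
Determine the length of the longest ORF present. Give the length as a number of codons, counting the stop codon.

5

Reverse complement (5'→3'): CCCAGGCACGATCACTGTCGCGTGAGCGTCCTAACTACGGGGCACGCATAATTTCTCAGTCCATTT
Frame +1: AAA TGG ACT GAG AAA TTA TGC GTG CCC CGT AGT TAG GAC GCT CAC GCG ACA GTG ATC GTG CCT GGG — no ATG→stop ORF.
Frame +2: AAT GGA CTG AGA AAT TAT GCG TGC CCC GTA GTT AGG ACG CTC ACG CGA CAG TGA TCG TGC CTG — no ATG→stop ORF.
Frame +3: ATG GAC TGA GAA ATT ATG CGT GCC CCG TAG TTA GGA CGC TCA CGC GAC AGT GAT CGT GCC TGG — ATG at 3, stop TGA at 9 → 9 nt; ATG at 18, stop TAG at 30 → 15 nt.
Frame -1: CCC AGG CAC GAT CAC TGT CGC GTG AGC GTC CTA ACT ACG GGG CAC GCA TAA TTT CTC AGT CCA TTT — no ATG→stop ORF.
Frame -2: CCA GGC ACG ATC ACT GTC GCG TGA GCG TCC TAA CTA CGG GGC ACG CAT AAT TTC TCA GTC CAT — no ATG→stop ORF.
Frame -3: CAG GCA CGA TCA CTG TCG CGT GAG CGT CCT AAC TAC GGG GCA CGC ATA ATT TCT CAG TCC ATT — no ATG→stop ORF.
Longest: frame +3, positions 18–32, 15 nt = 5 codons = 4 aa. → 5 codons.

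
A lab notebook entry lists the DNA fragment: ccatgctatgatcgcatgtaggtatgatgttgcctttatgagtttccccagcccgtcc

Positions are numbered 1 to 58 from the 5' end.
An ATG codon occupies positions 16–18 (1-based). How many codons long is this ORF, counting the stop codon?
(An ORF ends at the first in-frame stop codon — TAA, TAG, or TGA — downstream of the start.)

Codons from position 16: ATG (16–18), TAG (19–21).
TAG is the first in-frame stop; that's 2 codons including the stop.

2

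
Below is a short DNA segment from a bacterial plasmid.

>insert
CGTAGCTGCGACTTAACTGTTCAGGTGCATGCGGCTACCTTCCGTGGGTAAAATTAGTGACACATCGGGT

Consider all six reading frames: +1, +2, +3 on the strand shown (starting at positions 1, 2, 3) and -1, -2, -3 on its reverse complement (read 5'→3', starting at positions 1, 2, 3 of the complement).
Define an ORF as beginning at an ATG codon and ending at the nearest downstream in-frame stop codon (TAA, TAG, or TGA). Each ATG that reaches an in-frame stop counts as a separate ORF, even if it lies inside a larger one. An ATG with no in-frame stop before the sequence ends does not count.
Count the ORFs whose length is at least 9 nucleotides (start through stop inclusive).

Reverse complement (5'→3'): ACCCGATGTGTCACTAATTTTACCCACGGAAGGTAGCCGCATGCACCTGAACAGTTAAGTCGCAGCTACG
Frame +1: CGT AGC TGC GAC TTA ACT GTT CAG GTG CAT GCG GCT ACC TTC CGT GGG TAA AAT TAG TGA CAC ATC GGG — no ATG→stop ORF.
Frame +2: GTA GCT GCG ACT TAA CTG TTC AGG TGC ATG CGG CTA CCT TCC GTG GGT AAA ATT AGT GAC ACA TCG GGT — no ATG→stop ORF.
Frame +3: TAG CTG CGA CTT AAC TGT TCA GGT GCA TGC GGC TAC CTT CCG TGG GTA AAA TTA GTG ACA CAT CGG — no ATG→stop ORF.
Frame -1: ACC CGA TGT GTC ACT AAT TTT ACC CAC GGA AGG TAG CCG CAT GCA CCT GAA CAG TTA AGT CGC AGC TAC — no ATG→stop ORF.
Frame -2: CCC GAT GTG TCA CTA ATT TTA CCC ACG GAA GGT AGC CGC ATG CAC CTG AAC AGT TAA GTC GCA GCT ACG — ATG at 41, stop TAA at 56 → 18 nt.
Frame -3: CCG ATG TGT CAC TAA TTT TAC CCA CGG AAG GTA GCC GCA TGC ACC TGA ACA GTT AAG TCG CAG CTA — ATG at 6, stop TAA at 15 → 12 nt.
ORFs ≥ 9 nucleotides: frame -2 41–58 (18 nucleotides), frame -3 6–17 (12 nucleotides). Count = 2.

2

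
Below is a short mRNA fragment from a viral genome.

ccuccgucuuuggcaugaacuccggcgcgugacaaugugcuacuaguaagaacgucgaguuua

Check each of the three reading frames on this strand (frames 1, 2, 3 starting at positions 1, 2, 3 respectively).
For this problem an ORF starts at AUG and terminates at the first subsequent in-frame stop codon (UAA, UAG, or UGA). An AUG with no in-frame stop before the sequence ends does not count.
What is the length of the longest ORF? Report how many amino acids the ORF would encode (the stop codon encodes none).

5

Frame 1: CCU CCG UCU UUG GCA UGA ACU CCG GCG CGU GAC AAU GUG CUA CUA GUA AGA ACG UCG AGU UUA — no AUG→stop ORF.
Frame 2: CUC CGU CUU UGG CAU GAA CUC CGG CGC GUG ACA AUG UGC UAC UAG UAA GAA CGU CGA GUU — AUG at 35, stop UAG at 44 → 12 nt.
Frame 3: UCC GUC UUU GGC AUG AAC UCC GGC GCG UGA CAA UGU GCU ACU AGU AAG AAC GUC GAG UUU — AUG at 15, stop UGA at 30 → 18 nt.
Longest: frame 3, positions 15–32, 18 nt = 6 codons = 5 aa. → 5 amino acids.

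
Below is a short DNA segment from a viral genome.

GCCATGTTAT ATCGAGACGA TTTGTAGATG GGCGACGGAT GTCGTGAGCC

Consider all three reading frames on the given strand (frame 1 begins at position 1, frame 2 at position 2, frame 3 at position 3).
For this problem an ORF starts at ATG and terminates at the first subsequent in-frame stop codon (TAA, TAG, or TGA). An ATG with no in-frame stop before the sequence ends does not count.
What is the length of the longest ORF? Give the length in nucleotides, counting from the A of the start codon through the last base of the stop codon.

24

Frame 1: GCC ATG TTA TAT CGA GAC GAT TTG TAG ATG GGC GAC GGA TGT CGT GAG — ATG at 4, stop TAG at 25 → 24 nt.
Frame 2: CCA TGT TAT ATC GAG ACG ATT TGT AGA TGG GCG ACG GAT GTC GTG AGC — no ATG→stop ORF.
Frame 3: CAT GTT ATA TCG AGA CGA TTT GTA GAT GGG CGA CGG ATG TCG TGA GCC — ATG at 39, stop TGA at 45 → 9 nt.
Longest: frame 1, positions 4–27, 24 nt = 8 codons = 7 aa. → 24 nucleotides.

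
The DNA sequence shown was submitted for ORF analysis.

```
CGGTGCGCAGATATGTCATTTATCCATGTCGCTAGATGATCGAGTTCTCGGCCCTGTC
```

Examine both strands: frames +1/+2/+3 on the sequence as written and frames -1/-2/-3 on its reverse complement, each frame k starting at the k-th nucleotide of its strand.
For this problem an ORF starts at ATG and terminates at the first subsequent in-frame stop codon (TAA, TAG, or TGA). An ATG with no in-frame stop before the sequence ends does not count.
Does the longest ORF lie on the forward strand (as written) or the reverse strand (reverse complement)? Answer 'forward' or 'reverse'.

forward

Reverse complement (5'→3'): GACAGGGCCGAGAACTCGATCATCTAGCGACATGGATAAATGACATATCTGCGCACCG
Frame +1: CGG TGC GCA GAT ATG TCA TTT ATC CAT GTC GCT AGA TGA TCG AGT TCT CGG CCC TGT — ATG at 13, stop TGA at 37 → 27 nt.
Frame +2: GGT GCG CAG ATA TGT CAT TTA TCC ATG TCG CTA GAT GAT CGA GTT CTC GGC CCT GTC — no ATG→stop ORF.
Frame +3: GTG CGC AGA TAT GTC ATT TAT CCA TGT CGC TAG ATG ATC GAG TTC TCG GCC CTG — no ATG→stop ORF.
Frame -1: GAC AGG GCC GAG AAC TCG ATC ATC TAG CGA CAT GGA TAA ATG ACA TAT CTG CGC ACC — no ATG→stop ORF.
Frame -2: ACA GGG CCG AGA ACT CGA TCA TCT AGC GAC ATG GAT AAA TGA CAT ATC TGC GCA CCG — ATG at 32, stop TGA at 41 → 12 nt.
Frame -3: CAG GGC CGA GAA CTC GAT CAT CTA GCG ACA TGG ATA AAT GAC ATA TCT GCG CAC — no ATG→stop ORF.
Forward-strand max 27 nt; reverse-strand max 12 nt. The forward strand has the longer ORF.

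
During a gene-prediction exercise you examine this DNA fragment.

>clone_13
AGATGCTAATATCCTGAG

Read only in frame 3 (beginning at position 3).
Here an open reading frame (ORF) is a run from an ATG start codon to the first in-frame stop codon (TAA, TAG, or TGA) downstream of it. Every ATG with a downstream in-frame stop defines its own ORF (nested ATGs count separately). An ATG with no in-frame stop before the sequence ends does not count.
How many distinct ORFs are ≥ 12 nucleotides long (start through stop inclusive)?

1

Frame 3: ATG CTA ATA TCC TGA — ATG at 3, stop TGA at 15 → 15 nt.
ORFs ≥ 12 nucleotides: frame 3 3–17 (15 nucleotides). Count = 1.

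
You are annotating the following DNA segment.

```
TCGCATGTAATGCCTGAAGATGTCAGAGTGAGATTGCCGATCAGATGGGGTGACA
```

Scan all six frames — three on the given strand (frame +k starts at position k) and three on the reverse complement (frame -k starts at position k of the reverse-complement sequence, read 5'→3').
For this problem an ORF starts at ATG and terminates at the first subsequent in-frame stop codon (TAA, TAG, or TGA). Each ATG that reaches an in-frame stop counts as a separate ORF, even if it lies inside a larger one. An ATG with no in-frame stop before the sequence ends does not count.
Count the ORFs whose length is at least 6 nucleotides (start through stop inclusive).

Reverse complement (5'→3'): TGTCACCCCATCTGATCGGCAATCTCACTCTGACATCTTCAGGCATTACATGCGA
Frame +1: TCG CAT GTA ATG CCT GAA GAT GTC AGA GTG AGA TTG CCG ATC AGA TGG GGT GAC — no ATG→stop ORF.
Frame +2: CGC ATG TAA TGC CTG AAG ATG TCA GAG TGA GAT TGC CGA TCA GAT GGG GTG ACA — ATG at 5, stop TAA at 8 → 6 nt; ATG at 20, stop TGA at 29 → 12 nt.
Frame +3: GCA TGT AAT GCC TGA AGA TGT CAG AGT GAG ATT GCC GAT CAG ATG GGG TGA — ATG at 45, stop TGA at 51 → 9 nt.
Frame -1: TGT CAC CCC ATC TGA TCG GCA ATC TCA CTC TGA CAT CTT CAG GCA TTA CAT GCG — no ATG→stop ORF.
Frame -2: GTC ACC CCA TCT GAT CGG CAA TCT CAC TCT GAC ATC TTC AGG CAT TAC ATG CGA — no ATG→stop ORF.
Frame -3: TCA CCC CAT CTG ATC GGC AAT CTC ACT CTG ACA TCT TCA GGC ATT ACA TGC — no ATG→stop ORF.
ORFs ≥ 6 nucleotides: frame +2 5–10 (6 nucleotides), frame +2 20–31 (12 nucleotides), frame +3 45–53 (9 nucleotides). Count = 3.

3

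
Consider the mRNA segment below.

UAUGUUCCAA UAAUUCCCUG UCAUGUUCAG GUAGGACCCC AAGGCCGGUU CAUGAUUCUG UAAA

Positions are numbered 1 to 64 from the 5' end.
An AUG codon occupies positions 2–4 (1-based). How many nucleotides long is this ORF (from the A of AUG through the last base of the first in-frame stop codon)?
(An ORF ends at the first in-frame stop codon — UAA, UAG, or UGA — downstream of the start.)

Codons from position 2: AUG (2–4), UUC (5–7), CAA (8–10), UAA (11–13).
UAA is the first in-frame stop; ORF spans 2–13, 12 nucleotides.

12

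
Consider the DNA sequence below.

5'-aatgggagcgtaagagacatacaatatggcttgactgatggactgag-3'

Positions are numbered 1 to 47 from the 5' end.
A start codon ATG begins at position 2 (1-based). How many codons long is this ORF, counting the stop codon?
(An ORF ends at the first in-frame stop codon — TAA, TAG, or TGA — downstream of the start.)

4

Codons from position 2: ATG (2–4), GGA (5–7), GCG (8–10), TAA (11–13).
TAA is the first in-frame stop; that's 4 codons including the stop.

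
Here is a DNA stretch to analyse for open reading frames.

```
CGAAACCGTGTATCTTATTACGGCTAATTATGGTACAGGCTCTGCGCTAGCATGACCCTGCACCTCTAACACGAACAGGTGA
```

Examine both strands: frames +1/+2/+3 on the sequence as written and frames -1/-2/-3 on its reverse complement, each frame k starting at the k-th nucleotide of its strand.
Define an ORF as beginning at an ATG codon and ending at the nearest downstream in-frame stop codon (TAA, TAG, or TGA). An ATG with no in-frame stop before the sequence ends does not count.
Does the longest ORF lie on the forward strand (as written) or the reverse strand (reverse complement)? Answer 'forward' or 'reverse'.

Reverse complement (5'→3'): TCACCTGTTCGTGTTAGAGGTGCAGGGTCATGCTAGCGCAGAGCCTGTACCATAATTAGCCGTAATAAGATACACGGTTTCG
Frame +1: CGA AAC CGT GTA TCT TAT TAC GGC TAA TTA TGG TAC AGG CTC TGC GCT AGC ATG ACC CTG CAC CTC TAA CAC GAA CAG GTG — ATG at 52, stop TAA at 67 → 18 nt.
Frame +2: GAA ACC GTG TAT CTT ATT ACG GCT AAT TAT GGT ACA GGC TCT GCG CTA GCA TGA CCC TGC ACC TCT AAC ACG AAC AGG TGA — no ATG→stop ORF.
Frame +3: AAA CCG TGT ATC TTA TTA CGG CTA ATT ATG GTA CAG GCT CTG CGC TAG CAT GAC CCT GCA CCT CTA ACA CGA ACA GGT — ATG at 30, stop TAG at 48 → 21 nt.
Frame -1: TCA CCT GTT CGT GTT AGA GGT GCA GGG TCA TGC TAG CGC AGA GCC TGT ACC ATA ATT AGC CGT AAT AAG ATA CAC GGT TTC — no ATG→stop ORF.
Frame -2: CAC CTG TTC GTG TTA GAG GTG CAG GGT CAT GCT AGC GCA GAG CCT GTA CCA TAA TTA GCC GTA ATA AGA TAC ACG GTT TCG — no ATG→stop ORF.
Frame -3: ACC TGT TCG TGT TAG AGG TGC AGG GTC ATG CTA GCG CAG AGC CTG TAC CAT AAT TAG CCG TAA TAA GAT ACA CGG TTT — ATG at 30, stop TAG at 57 → 30 nt.
Forward-strand max 21 nt; reverse-strand max 30 nt. The reverse strand has the longer ORF.

reverse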